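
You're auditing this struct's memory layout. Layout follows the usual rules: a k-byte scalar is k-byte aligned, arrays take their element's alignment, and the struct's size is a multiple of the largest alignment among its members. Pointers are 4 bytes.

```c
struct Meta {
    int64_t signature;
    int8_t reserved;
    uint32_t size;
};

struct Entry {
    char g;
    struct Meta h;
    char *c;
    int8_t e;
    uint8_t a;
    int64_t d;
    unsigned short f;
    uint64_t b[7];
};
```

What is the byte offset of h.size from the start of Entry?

20

Meta: 0..8  signature  (8B, 8-aligned); 8..9  reserved  (1B, 1-aligned); 9..12  -- padding (3B); 12..16  size  (4B, 4-aligned); sizeof = 16, alignof = 8
0..1  g  (1B, 1-aligned)
1..8  -- padding (7B)
8..24  h  (16B, 8-aligned)
within Meta: size at 12
8 + 12 = 20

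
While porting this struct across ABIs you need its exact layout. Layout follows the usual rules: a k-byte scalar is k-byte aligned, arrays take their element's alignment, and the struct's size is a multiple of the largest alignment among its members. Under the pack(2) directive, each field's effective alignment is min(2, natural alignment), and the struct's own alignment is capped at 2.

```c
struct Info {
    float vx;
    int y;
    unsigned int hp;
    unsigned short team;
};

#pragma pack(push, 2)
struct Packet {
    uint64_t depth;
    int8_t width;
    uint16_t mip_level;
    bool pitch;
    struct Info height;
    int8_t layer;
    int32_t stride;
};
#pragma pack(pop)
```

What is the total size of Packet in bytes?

36 bytes

Info: vx at 0 (size 4, align 4) → ends 4; y at 4 (size 4, align 4) → ends 8; hp at 8 (size 4, align 4) → ends 12; team at 12 (size 2, align 2) → ends 14; tail pad 2 to reach multiple of 4; total 16 bytes, alignment 4
depth at 0 (size 8, align 2) → ends 8
width at 8 (size 1, align 1) → ends 9
pad 1 to align 2 for mip_level
mip_level at 10 (size 2, align 2) → ends 12
pitch at 12 (size 1, align 1) → ends 13
pad 1 to align 2 for height
height at 14 (size 16, align 2) → ends 30
layer at 30 (size 1, align 1) → ends 31
pad 1 to align 2 for stride
stride at 32 (size 4, align 2) → ends 36
total 36 bytes, alignment 2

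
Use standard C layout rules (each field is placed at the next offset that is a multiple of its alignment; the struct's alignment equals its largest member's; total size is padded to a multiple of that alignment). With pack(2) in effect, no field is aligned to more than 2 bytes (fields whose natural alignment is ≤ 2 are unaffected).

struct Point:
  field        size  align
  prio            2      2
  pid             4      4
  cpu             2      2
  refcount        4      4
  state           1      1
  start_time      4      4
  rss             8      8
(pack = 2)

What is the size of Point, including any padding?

26 bytes

0..2  prio  (2B, 2-aligned)
2..6  pid  (4B, 2-aligned)
6..8  cpu  (2B, 2-aligned)
8..12  refcount  (4B, 2-aligned)
12..13  state  (1B, 1-aligned)
13..14  -- padding (1B)
14..18  start_time  (4B, 2-aligned)
18..26  rss  (8B, 2-aligned)
sizeof = 26, alignof = 2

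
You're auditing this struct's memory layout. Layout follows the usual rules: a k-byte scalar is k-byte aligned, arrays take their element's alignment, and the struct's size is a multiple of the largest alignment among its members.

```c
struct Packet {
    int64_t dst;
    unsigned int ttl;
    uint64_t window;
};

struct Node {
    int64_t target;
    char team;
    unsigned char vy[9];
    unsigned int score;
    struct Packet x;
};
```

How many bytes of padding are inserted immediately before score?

2

Packet: dst at 0 (size 8, align 8) → ends 8; ttl at 8 (size 4, align 4) → ends 12; pad 4 to align 8 for window; window at 16 (size 8, align 8) → ends 24; total 24 bytes, alignment 8
target at 0 (size 8, align 8) → ends 8
team at 8 (size 1, align 1) → ends 9
vy at 9 (size 9, align 1) → ends 18
pad 2 to align 4 for score
score at 20 (size 4, align 4) → ends 24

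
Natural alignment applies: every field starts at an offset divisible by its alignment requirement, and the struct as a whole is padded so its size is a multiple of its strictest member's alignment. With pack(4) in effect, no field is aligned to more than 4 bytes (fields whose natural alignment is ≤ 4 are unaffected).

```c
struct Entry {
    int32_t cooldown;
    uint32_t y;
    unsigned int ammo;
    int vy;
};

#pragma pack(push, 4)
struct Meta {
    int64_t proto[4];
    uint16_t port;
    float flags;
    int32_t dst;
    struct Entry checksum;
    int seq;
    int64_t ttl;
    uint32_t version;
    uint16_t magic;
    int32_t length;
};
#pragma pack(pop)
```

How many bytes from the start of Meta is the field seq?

60

Entry: cooldown at 0 (size 4, align 4) → ends 4; y at 4 (size 4, align 4) → ends 8; ammo at 8 (size 4, align 4) → ends 12; vy at 12 (size 4, align 4) → ends 16; total 16 bytes, alignment 4
proto at 0 (size 32, align 4) → ends 32
port at 32 (size 2, align 2) → ends 34
pad 2 to align 4 for flags
flags at 36 (size 4, align 4) → ends 40
dst at 40 (size 4, align 4) → ends 44
checksum at 44 (size 16, align 4) → ends 60
seq at 60 (size 4, align 4) → ends 64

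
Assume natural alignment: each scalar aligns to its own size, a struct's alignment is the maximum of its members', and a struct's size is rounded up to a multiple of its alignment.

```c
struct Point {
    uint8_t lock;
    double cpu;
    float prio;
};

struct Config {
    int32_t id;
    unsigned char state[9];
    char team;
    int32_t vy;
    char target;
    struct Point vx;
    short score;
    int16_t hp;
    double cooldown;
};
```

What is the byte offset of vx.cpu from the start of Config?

32

Point: lock at 0 (size 1, align 1) → ends 1; pad 7 to align 8 for cpu; cpu at 8 (size 8, align 8) → ends 16; prio at 16 (size 4, align 4) → ends 20; tail pad 4 to reach multiple of 8; total 24 bytes, alignment 8
id at 0 (size 4, align 4) → ends 4
state at 4 (size 9, align 1) → ends 13
team at 13 (size 1, align 1) → ends 14
pad 2 to align 4 for vy
vy at 16 (size 4, align 4) → ends 20
target at 20 (size 1, align 1) → ends 21
pad 3 to align 8 for vx
vx at 24 (size 24, align 8) → ends 48
within Point: cpu at 8
24 + 8 = 32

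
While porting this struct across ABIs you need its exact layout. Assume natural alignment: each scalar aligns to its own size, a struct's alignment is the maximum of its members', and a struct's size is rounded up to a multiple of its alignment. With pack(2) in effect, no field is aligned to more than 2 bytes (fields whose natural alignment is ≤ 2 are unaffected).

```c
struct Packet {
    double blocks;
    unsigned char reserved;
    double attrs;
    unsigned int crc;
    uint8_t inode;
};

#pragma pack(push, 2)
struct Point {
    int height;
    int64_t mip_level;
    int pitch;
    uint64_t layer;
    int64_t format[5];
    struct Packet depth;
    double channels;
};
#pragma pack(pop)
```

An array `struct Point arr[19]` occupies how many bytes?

1976

Packet: 0..8  blocks  (8B, 8-aligned); 8..9  reserved  (1B, 1-aligned); 9..16  -- padding (7B); 16..24  attrs  (8B, 8-aligned); 24..28  crc  (4B, 4-aligned); 28..29  inode  (1B, 1-aligned); 29..32  -- tail padding (3B); sizeof = 32, alignof = 8
0..4  height  (4B, 2-aligned)
4..12  mip_level  (8B, 2-aligned)
12..16  pitch  (4B, 2-aligned)
16..24  layer  (8B, 2-aligned)
24..64  format  (40B, 2-aligned)
64..96  depth  (32B, 2-aligned)
96..104  channels  (8B, 2-aligned)
sizeof = 104, alignof = 2
array of 19: 19 × 104 = 1976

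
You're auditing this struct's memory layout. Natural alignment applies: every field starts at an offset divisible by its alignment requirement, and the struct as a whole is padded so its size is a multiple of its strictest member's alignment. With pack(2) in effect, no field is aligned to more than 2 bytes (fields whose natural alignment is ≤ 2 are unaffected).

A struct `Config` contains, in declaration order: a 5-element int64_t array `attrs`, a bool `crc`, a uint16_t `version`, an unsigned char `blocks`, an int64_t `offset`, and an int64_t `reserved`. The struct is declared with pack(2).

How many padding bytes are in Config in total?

attrs at 0 (size 40, align 2) → ends 40
crc at 40 (size 1, align 1) → ends 41
pad 1 to align 2 for version
version at 42 (size 2, align 2) → ends 44
blocks at 44 (size 1, align 1) → ends 45
pad 1 to align 2 for offset
offset at 46 (size 8, align 2) → ends 54
reserved at 54 (size 8, align 2) → ends 62
total 62 bytes, alignment 2
data bytes 60, size 62 → padding 2

2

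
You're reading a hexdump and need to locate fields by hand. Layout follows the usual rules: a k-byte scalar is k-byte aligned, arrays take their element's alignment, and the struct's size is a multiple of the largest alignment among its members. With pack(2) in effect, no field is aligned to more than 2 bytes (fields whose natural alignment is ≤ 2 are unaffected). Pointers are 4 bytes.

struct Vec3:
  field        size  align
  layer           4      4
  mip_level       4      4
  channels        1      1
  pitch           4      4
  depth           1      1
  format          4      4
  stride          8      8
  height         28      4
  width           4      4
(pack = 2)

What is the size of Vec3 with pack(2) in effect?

layer at 0 (size 4, align 2) → ends 4
mip_level at 4 (size 4, align 2) → ends 8
channels at 8 (size 1, align 1) → ends 9
pad 1 to align 2 for pitch
pitch at 10 (size 4, align 2) → ends 14
depth at 14 (size 1, align 1) → ends 15
pad 1 to align 2 for format
format at 16 (size 4, align 2) → ends 20
stride at 20 (size 8, align 2) → ends 28
height at 28 (size 28, align 2) → ends 56
width at 56 (size 4, align 2) → ends 60
total 60 bytes, alignment 2

60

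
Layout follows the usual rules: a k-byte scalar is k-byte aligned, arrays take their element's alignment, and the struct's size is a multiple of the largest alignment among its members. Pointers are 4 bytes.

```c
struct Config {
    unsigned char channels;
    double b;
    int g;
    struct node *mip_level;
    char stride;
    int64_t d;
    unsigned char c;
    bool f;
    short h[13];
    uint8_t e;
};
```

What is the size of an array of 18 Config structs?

1296

0..1  channels  (1B, 1-aligned)
1..8  -- padding (7B)
8..16  b  (8B, 8-aligned)
16..20  g  (4B, 4-aligned)
20..24  mip_level  (4B, 4-aligned)
24..25  stride  (1B, 1-aligned)
25..32  -- padding (7B)
32..40  d  (8B, 8-aligned)
40..41  c  (1B, 1-aligned)
41..42  f  (1B, 1-aligned)
42..68  h  (26B, 2-aligned)
68..69  e  (1B, 1-aligned)
69..72  -- tail padding (3B)
sizeof = 72, alignof = 8
array of 18: 18 × 72 = 1296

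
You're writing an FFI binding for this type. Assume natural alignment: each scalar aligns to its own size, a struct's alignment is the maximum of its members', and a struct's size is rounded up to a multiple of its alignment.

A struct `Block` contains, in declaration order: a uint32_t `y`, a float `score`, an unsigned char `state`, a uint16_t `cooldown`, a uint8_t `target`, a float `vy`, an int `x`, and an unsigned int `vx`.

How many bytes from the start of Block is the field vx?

24

y at 0 (size 4, align 4) → ends 4
score at 4 (size 4, align 4) → ends 8
state at 8 (size 1, align 1) → ends 9
pad 1 to align 2 for cooldown
cooldown at 10 (size 2, align 2) → ends 12
target at 12 (size 1, align 1) → ends 13
pad 3 to align 4 for vy
vy at 16 (size 4, align 4) → ends 20
x at 20 (size 4, align 4) → ends 24
vx at 24 (size 4, align 4) → ends 28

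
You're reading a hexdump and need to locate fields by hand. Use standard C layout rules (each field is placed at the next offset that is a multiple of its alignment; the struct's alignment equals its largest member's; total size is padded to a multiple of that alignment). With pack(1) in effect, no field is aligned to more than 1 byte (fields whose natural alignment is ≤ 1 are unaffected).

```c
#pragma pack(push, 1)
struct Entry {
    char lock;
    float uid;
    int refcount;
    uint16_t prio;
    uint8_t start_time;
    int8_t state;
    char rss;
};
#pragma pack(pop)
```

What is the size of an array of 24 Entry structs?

@0: lock [1B, align 1] → 1
@1: uid [4B, align 1] → 5
@5: refcount [4B, align 1] → 9
@9: prio [2B, align 1] → 11
@11: start_time [1B, align 1] → 12
@12: state [1B, align 1] → 13
@13: rss [1B, align 1] → 14
size 14, align 1
array of 24: 24 × 14 = 336

336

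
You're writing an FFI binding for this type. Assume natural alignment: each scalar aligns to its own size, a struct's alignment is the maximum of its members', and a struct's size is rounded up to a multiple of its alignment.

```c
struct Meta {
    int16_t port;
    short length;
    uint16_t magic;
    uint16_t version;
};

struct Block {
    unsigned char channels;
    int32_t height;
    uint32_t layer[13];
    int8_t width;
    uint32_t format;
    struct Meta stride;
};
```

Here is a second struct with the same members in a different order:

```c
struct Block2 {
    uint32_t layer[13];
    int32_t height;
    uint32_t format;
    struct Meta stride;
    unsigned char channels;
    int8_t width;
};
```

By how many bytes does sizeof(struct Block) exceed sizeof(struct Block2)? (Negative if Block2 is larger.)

4

Meta: 0..2  port  (2B, 2-aligned); 2..4  length  (2B, 2-aligned); 4..6  magic  (2B, 2-aligned); 6..8  version  (2B, 2-aligned); sizeof = 8, alignof = 2
0..1  channels  (1B, 1-aligned)
1..4  -- padding (3B)
4..8  height  (4B, 4-aligned)
8..60  layer  (52B, 4-aligned)
60..61  width  (1B, 1-aligned)
61..64  -- padding (3B)
64..68  format  (4B, 4-aligned)
68..76  stride  (8B, 2-aligned)
sizeof = 76, alignof = 4
— Block2 —
0..52  layer  (52B, 4-aligned)
52..56  height  (4B, 4-aligned)
56..60  format  (4B, 4-aligned)
60..68  stride  (8B, 2-aligned)
68..69  channels  (1B, 1-aligned)
69..70  width  (1B, 1-aligned)
70..72  -- tail padding (2B)
sizeof = 72, alignof = 4
76 − 72 = 4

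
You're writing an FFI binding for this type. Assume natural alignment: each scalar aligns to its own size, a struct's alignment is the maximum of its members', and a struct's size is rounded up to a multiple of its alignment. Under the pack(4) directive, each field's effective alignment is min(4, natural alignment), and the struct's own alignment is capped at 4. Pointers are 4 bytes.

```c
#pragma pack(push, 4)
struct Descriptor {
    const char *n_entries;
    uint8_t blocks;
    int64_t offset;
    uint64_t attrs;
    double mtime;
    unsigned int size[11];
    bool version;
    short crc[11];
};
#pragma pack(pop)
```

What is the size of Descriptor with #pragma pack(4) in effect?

n_entries at 0 (size 4, align 4) → ends 4
blocks at 4 (size 1, align 1) → ends 5
pad 3 to align 4 for offset
offset at 8 (size 8, align 4) → ends 16
attrs at 16 (size 8, align 4) → ends 24
mtime at 24 (size 8, align 4) → ends 32
size at 32 (size 44, align 4) → ends 76
version at 76 (size 1, align 1) → ends 77
pad 1 to align 2 for crc
crc at 78 (size 22, align 2) → ends 100
total 100 bytes, alignment 4

100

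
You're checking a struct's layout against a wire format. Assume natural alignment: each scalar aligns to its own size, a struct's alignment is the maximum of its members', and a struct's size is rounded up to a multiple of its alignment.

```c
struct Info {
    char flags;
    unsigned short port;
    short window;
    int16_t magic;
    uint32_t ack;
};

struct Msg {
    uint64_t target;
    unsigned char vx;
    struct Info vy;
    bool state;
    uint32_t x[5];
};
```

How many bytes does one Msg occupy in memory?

Info: @0: flags [1B, align 1] → 1; +1 pad (align 2); @2: port [2B, align 2] → 4; @4: window [2B, align 2] → 6; @6: magic [2B, align 2] → 8; @8: ack [4B, align 4] → 12; size 12, align 4
@0: target [8B, align 8] → 8
@8: vx [1B, align 1] → 9
+3 pad (align 4)
@12: vy [12B, align 4] → 24
@24: state [1B, align 1] → 25
+3 pad (align 4)
@28: x [20B, align 4] → 48
size 48, align 8

48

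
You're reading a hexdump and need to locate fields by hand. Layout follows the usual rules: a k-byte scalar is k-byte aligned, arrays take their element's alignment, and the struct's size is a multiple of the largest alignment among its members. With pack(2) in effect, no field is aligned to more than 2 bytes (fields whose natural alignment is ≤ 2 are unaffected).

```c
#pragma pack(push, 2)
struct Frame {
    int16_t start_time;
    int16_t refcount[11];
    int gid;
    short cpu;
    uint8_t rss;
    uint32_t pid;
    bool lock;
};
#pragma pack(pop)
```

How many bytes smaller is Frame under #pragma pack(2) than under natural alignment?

natural layout:
  start_time at 0 (size 2, align 2) → ends 2
  refcount at 2 (size 22, align 2) → ends 24
  gid at 24 (size 4, align 4) → ends 28
  cpu at 28 (size 2, align 2) → ends 30
  rss at 30 (size 1, align 1) → ends 31
  pad 1 to align 4 for pid
  pid at 32 (size 4, align 4) → ends 36
  lock at 36 (size 1, align 1) → ends 37
  tail pad 3 to reach multiple of 4
  total 40 bytes, alignment 4
packed(2) layout:
  start_time at 0 (size 2, align 2) → ends 2
  refcount at 2 (size 22, align 2) → ends 24
  gid at 24 (size 4, align 2) → ends 28
  cpu at 28 (size 2, align 2) → ends 30
  rss at 30 (size 1, align 1) → ends 31
  pad 1 to align 2 for pid
  pid at 32 (size 4, align 2) → ends 36
  lock at 36 (size 1, align 1) → ends 37
  tail pad 1 to reach multiple of 2
  total 38 bytes, alignment 2
40 − 38 = 2

2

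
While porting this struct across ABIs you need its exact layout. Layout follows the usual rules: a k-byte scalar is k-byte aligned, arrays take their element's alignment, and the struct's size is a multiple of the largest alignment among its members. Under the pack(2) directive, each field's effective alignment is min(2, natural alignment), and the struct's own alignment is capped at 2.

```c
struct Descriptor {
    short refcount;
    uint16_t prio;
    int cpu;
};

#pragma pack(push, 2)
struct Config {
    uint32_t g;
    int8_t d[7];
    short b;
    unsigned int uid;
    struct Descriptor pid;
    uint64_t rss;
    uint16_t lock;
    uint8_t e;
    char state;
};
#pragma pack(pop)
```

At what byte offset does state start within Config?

Descriptor: @0: refcount [2B, align 2] → 2; @2: prio [2B, align 2] → 4; @4: cpu [4B, align 4] → 8; size 8, align 4
@0: g [4B, align 2] → 4
@4: d [7B, align 1] → 11
+1 pad (align 2)
@12: b [2B, align 2] → 14
@14: uid [4B, align 2] → 18
@18: pid [8B, align 2] → 26
@26: rss [8B, align 2] → 34
@34: lock [2B, align 2] → 36
@36: e [1B, align 1] → 37
@37: state [1B, align 1] → 38

37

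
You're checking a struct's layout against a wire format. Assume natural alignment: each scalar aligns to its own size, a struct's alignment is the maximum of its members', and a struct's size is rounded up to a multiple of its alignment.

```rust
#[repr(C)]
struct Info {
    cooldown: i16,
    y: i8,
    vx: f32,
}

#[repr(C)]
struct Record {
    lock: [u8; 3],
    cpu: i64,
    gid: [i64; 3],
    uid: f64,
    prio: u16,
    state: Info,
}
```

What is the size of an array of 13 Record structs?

Info: @0: cooldown [2B, align 2] → 2; @2: y [1B, align 1] → 3; +1 pad (align 4); @4: vx [4B, align 4] → 8; size 8, align 4
@0: lock [3B, align 1] → 3
+5 pad (align 8)
@8: cpu [8B, align 8] → 16
@16: gid [24B, align 8] → 40
@40: uid [8B, align 8] → 48
@48: prio [2B, align 2] → 50
+2 pad (align 4)
@52: state [8B, align 4] → 60
+4 tail pad (align 8)
size 64, align 8
array of 13: 13 × 64 = 832

832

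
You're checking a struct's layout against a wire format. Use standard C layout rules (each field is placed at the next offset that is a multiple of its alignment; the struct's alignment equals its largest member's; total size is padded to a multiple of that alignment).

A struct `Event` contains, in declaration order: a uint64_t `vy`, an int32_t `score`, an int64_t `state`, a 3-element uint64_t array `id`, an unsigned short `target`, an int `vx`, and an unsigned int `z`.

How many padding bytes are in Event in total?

10

vy at 0 (size 8, align 8) → ends 8
score at 8 (size 4, align 4) → ends 12
pad 4 to align 8 for state
state at 16 (size 8, align 8) → ends 24
id at 24 (size 24, align 8) → ends 48
target at 48 (size 2, align 2) → ends 50
pad 2 to align 4 for vx
vx at 52 (size 4, align 4) → ends 56
z at 56 (size 4, align 4) → ends 60
tail pad 4 to reach multiple of 8
total 64 bytes, alignment 8
data bytes 54, size 64 → padding 10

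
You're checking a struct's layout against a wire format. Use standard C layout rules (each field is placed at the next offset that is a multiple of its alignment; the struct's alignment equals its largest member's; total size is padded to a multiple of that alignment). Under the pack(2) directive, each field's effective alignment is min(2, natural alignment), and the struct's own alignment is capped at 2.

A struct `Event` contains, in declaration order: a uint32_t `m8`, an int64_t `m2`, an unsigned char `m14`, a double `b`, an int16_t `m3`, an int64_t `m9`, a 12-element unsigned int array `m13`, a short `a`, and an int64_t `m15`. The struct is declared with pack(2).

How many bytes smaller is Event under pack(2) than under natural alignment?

22

natural layout:
  m8 at 0 (size 4, align 4) → ends 4
  pad 4 to align 8 for m2
  m2 at 8 (size 8, align 8) → ends 16
  m14 at 16 (size 1, align 1) → ends 17
  pad 7 to align 8 for b
  b at 24 (size 8, align 8) → ends 32
  m3 at 32 (size 2, align 2) → ends 34
  pad 6 to align 8 for m9
  m9 at 40 (size 8, align 8) → ends 48
  m13 at 48 (size 48, align 4) → ends 96
  a at 96 (size 2, align 2) → ends 98
  pad 6 to align 8 for m15
  m15 at 104 (size 8, align 8) → ends 112
  total 112 bytes, alignment 8
packed(2) layout:
  m8 at 0 (size 4, align 2) → ends 4
  m2 at 4 (size 8, align 2) → ends 12
  m14 at 12 (size 1, align 1) → ends 13
  pad 1 to align 2 for b
  b at 14 (size 8, align 2) → ends 22
  m3 at 22 (size 2, align 2) → ends 24
  m9 at 24 (size 8, align 2) → ends 32
  m13 at 32 (size 48, align 2) → ends 80
  a at 80 (size 2, align 2) → ends 82
  m15 at 82 (size 8, align 2) → ends 90
  total 90 bytes, alignment 2
112 − 90 = 22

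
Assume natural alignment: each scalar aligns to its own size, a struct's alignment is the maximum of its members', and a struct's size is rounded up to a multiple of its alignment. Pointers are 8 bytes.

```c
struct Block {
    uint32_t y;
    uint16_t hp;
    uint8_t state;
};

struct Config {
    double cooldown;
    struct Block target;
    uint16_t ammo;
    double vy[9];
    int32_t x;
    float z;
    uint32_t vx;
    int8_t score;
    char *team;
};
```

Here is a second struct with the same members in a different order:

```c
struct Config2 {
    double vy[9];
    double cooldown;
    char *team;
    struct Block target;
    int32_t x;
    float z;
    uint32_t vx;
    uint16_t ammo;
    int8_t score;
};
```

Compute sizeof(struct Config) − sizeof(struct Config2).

Block: @0: y [4B, align 4] → 4; @4: hp [2B, align 2] → 6; @6: state [1B, align 1] → 7; +1 tail pad (align 4); size 8, align 4
@0: cooldown [8B, align 8] → 8
@8: target [8B, align 4] → 16
@16: ammo [2B, align 2] → 18
+6 pad (align 8)
@24: vy [72B, align 8] → 96
@96: x [4B, align 4] → 100
@100: z [4B, align 4] → 104
@104: vx [4B, align 4] → 108
@108: score [1B, align 1] → 109
+3 pad (align 8)
@112: team [8B, align 8] → 120
size 120, align 8
— Config2 —
@0: vy [72B, align 8] → 72
@72: cooldown [8B, align 8] → 80
@80: team [8B, align 8] → 88
@88: target [8B, align 4] → 96
@96: x [4B, align 4] → 100
@100: z [4B, align 4] → 104
@104: vx [4B, align 4] → 108
@108: ammo [2B, align 2] → 110
@110: score [1B, align 1] → 111
+1 tail pad (align 8)
size 112, align 8
120 − 112 = 8

8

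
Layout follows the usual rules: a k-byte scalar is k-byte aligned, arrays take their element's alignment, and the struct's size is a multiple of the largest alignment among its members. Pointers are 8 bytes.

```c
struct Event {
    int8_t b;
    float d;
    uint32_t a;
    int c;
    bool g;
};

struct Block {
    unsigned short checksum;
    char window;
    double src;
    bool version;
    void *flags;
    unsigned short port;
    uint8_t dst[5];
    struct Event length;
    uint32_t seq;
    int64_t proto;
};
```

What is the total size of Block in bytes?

72

Event: 0..1  b  (1B, 1-aligned); 1..4  -- padding (3B); 4..8  d  (4B, 4-aligned); 8..12  a  (4B, 4-aligned); 12..16  c  (4B, 4-aligned); 16..17  g  (1B, 1-aligned); 17..20  -- tail padding (3B); sizeof = 20, alignof = 4
0..2  checksum  (2B, 2-aligned)
2..3  window  (1B, 1-aligned)
3..8  -- padding (5B)
8..16  src  (8B, 8-aligned)
16..17  version  (1B, 1-aligned)
17..24  -- padding (7B)
24..32  flags  (8B, 8-aligned)
32..34  port  (2B, 2-aligned)
34..39  dst  (5B, 1-aligned)
39..40  -- padding (1B)
40..60  length  (20B, 4-aligned)
60..64  seq  (4B, 4-aligned)
64..72  proto  (8B, 8-aligned)
sizeof = 72, alignof = 8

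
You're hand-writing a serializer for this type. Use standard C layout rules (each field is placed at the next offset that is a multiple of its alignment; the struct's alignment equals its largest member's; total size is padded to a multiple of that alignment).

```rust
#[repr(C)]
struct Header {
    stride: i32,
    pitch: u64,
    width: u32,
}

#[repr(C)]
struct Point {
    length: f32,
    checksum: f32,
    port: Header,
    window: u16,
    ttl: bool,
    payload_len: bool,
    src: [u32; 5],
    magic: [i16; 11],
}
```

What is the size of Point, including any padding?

80

Header: stride at 0 (size 4, align 4) → ends 4; pad 4 to align 8 for pitch; pitch at 8 (size 8, align 8) → ends 16; width at 16 (size 4, align 4) → ends 20; tail pad 4 to reach multiple of 8; total 24 bytes, alignment 8
length at 0 (size 4, align 4) → ends 4
checksum at 4 (size 4, align 4) → ends 8
port at 8 (size 24, align 8) → ends 32
window at 32 (size 2, align 2) → ends 34
ttl at 34 (size 1, align 1) → ends 35
payload_len at 35 (size 1, align 1) → ends 36
src at 36 (size 20, align 4) → ends 56
magic at 56 (size 22, align 2) → ends 78
tail pad 2 to reach multiple of 8
total 80 bytes, alignment 8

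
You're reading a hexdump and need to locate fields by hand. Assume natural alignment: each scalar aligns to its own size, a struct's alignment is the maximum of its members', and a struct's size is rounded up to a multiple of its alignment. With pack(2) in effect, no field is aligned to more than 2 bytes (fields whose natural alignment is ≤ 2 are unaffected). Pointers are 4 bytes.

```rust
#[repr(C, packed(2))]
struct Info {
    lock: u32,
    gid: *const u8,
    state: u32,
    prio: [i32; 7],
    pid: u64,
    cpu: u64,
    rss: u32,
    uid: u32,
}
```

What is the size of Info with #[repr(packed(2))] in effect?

lock at 0 (size 4, align 2) → ends 4
gid at 4 (size 4, align 2) → ends 8
state at 8 (size 4, align 2) → ends 12
prio at 12 (size 28, align 2) → ends 40
pid at 40 (size 8, align 2) → ends 48
cpu at 48 (size 8, align 2) → ends 56
rss at 56 (size 4, align 2) → ends 60
uid at 60 (size 4, align 2) → ends 64
total 64 bytes, alignment 2

64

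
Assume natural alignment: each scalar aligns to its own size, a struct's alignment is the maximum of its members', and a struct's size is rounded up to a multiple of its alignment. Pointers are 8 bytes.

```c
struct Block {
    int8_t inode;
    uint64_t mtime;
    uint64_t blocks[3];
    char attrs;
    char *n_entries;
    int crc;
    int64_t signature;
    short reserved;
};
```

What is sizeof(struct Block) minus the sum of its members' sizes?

24

0..1  inode  (1B, 1-aligned)
1..8  -- padding (7B)
8..16  mtime  (8B, 8-aligned)
16..40  blocks  (24B, 8-aligned)
40..41  attrs  (1B, 1-aligned)
41..48  -- padding (7B)
48..56  n_entries  (8B, 8-aligned)
56..60  crc  (4B, 4-aligned)
60..64  -- padding (4B)
64..72  signature  (8B, 8-aligned)
72..74  reserved  (2B, 2-aligned)
74..80  -- tail padding (6B)
sizeof = 80, alignof = 8
data bytes 56, size 80 → padding 24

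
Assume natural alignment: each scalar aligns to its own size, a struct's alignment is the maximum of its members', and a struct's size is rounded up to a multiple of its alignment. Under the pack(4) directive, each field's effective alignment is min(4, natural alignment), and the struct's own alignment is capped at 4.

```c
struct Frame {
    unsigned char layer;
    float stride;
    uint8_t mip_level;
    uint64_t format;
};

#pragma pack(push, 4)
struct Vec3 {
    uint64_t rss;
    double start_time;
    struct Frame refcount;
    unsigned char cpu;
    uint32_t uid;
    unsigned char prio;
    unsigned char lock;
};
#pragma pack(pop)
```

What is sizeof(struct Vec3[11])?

Frame: @0: layer [1B, align 1] → 1; +3 pad (align 4); @4: stride [4B, align 4] → 8; @8: mip_level [1B, align 1] → 9; +7 pad (align 8); @16: format [8B, align 8] → 24; size 24, align 8
@0: rss [8B, align 4] → 8
@8: start_time [8B, align 4] → 16
@16: refcount [24B, align 4] → 40
@40: cpu [1B, align 1] → 41
+3 pad (align 4)
@44: uid [4B, align 4] → 48
@48: prio [1B, align 1] → 49
@49: lock [1B, align 1] → 50
+2 tail pad (align 4)
size 52, align 4
array of 11: 11 × 52 = 572

572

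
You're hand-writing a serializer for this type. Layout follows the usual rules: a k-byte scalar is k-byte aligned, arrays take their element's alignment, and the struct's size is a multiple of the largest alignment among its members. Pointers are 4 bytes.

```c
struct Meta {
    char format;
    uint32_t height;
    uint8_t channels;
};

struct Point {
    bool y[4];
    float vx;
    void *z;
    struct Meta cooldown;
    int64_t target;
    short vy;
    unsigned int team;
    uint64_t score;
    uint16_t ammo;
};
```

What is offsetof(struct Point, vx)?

Meta: format at 0 (size 1, align 1) → ends 1; pad 3 to align 4 for height; height at 4 (size 4, align 4) → ends 8; channels at 8 (size 1, align 1) → ends 9; tail pad 3 to reach multiple of 4; total 12 bytes, alignment 4
y at 0 (size 4, align 1) → ends 4
vx at 4 (size 4, align 4) → ends 8

4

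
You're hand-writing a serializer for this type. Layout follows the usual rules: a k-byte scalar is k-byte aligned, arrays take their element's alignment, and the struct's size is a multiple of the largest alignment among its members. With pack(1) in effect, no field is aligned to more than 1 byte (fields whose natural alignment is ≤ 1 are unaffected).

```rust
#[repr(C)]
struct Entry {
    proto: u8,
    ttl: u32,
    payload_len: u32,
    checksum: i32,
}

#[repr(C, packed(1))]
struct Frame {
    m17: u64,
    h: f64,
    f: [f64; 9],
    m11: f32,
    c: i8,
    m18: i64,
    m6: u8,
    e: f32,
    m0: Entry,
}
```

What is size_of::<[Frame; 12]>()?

1464

Entry: 0..1  proto  (1B, 1-aligned); 1..4  -- padding (3B); 4..8  ttl  (4B, 4-aligned); 8..12  payload_len  (4B, 4-aligned); 12..16  checksum  (4B, 4-aligned); sizeof = 16, alignof = 4
0..8  m17  (8B, 1-aligned)
8..16  h  (8B, 1-aligned)
16..88  f  (72B, 1-aligned)
88..92  m11  (4B, 1-aligned)
92..93  c  (1B, 1-aligned)
93..101  m18  (8B, 1-aligned)
101..102  m6  (1B, 1-aligned)
102..106  e  (4B, 1-aligned)
106..122  m0  (16B, 1-aligned)
sizeof = 122, alignof = 1
array of 12: 12 × 122 = 1464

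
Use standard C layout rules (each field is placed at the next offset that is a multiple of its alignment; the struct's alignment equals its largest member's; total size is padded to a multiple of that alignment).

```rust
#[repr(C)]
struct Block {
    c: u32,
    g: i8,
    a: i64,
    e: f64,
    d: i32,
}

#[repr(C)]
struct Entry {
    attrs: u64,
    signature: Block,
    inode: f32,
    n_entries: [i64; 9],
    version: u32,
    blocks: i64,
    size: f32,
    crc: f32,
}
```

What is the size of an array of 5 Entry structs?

Block: c at 0 (size 4, align 4) → ends 4; g at 4 (size 1, align 1) → ends 5; pad 3 to align 8 for a; a at 8 (size 8, align 8) → ends 16; e at 16 (size 8, align 8) → ends 24; d at 24 (size 4, align 4) → ends 28; tail pad 4 to reach multiple of 8; total 32 bytes, alignment 8
attrs at 0 (size 8, align 8) → ends 8
signature at 8 (size 32, align 8) → ends 40
inode at 40 (size 4, align 4) → ends 44
pad 4 to align 8 for n_entries
n_entries at 48 (size 72, align 8) → ends 120
version at 120 (size 4, align 4) → ends 124
pad 4 to align 8 for blocks
blocks at 128 (size 8, align 8) → ends 136
size at 136 (size 4, align 4) → ends 140
crc at 140 (size 4, align 4) → ends 144
total 144 bytes, alignment 8
array of 5: 5 × 144 = 720

720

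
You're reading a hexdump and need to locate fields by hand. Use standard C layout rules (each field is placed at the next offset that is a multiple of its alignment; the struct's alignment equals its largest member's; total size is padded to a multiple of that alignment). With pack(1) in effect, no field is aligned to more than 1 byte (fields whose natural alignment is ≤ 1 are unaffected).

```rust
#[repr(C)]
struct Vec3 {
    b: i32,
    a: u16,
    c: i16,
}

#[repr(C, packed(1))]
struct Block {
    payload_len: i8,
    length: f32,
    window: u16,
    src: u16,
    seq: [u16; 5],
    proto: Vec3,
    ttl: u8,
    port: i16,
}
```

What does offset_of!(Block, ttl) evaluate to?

27

Vec3: 0..4  b  (4B, 4-aligned); 4..6  a  (2B, 2-aligned); 6..8  c  (2B, 2-aligned); sizeof = 8, alignof = 4
0..1  payload_len  (1B, 1-aligned)
1..5  length  (4B, 1-aligned)
5..7  window  (2B, 1-aligned)
7..9  src  (2B, 1-aligned)
9..19  seq  (10B, 1-aligned)
19..27  proto  (8B, 1-aligned)
27..28  ttl  (1B, 1-aligned)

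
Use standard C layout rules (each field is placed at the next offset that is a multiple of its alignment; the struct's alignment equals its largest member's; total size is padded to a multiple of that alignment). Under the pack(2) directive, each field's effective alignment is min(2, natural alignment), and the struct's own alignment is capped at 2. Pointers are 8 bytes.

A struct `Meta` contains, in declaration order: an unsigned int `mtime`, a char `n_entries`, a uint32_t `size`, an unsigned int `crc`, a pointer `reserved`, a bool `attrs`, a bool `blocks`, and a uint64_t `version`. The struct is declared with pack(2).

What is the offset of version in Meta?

24

mtime at 0 (size 4, align 2) → ends 4
n_entries at 4 (size 1, align 1) → ends 5
pad 1 to align 2 for size
size at 6 (size 4, align 2) → ends 10
crc at 10 (size 4, align 2) → ends 14
reserved at 14 (size 8, align 2) → ends 22
attrs at 22 (size 1, align 1) → ends 23
blocks at 23 (size 1, align 1) → ends 24
version at 24 (size 8, align 2) → ends 32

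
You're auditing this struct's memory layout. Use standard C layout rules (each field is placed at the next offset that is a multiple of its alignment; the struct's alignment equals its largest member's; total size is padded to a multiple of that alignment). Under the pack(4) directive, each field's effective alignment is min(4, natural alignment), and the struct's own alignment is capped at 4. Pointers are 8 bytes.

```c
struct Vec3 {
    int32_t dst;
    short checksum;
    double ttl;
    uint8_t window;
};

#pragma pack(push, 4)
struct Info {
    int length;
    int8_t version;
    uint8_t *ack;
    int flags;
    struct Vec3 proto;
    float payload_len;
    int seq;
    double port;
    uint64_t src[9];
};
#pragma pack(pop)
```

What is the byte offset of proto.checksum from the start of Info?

Vec3: @0: dst [4B, align 4] → 4; @4: checksum [2B, align 2] → 6; +2 pad (align 8); @8: ttl [8B, align 8] → 16; @16: window [1B, align 1] → 17; +7 tail pad (align 8); size 24, align 8
@0: length [4B, align 4] → 4
@4: version [1B, align 1] → 5
+3 pad (align 4)
@8: ack [8B, align 4] → 16
@16: flags [4B, align 4] → 20
@20: proto [24B, align 4] → 44
within Vec3: checksum at 4
20 + 4 = 24

24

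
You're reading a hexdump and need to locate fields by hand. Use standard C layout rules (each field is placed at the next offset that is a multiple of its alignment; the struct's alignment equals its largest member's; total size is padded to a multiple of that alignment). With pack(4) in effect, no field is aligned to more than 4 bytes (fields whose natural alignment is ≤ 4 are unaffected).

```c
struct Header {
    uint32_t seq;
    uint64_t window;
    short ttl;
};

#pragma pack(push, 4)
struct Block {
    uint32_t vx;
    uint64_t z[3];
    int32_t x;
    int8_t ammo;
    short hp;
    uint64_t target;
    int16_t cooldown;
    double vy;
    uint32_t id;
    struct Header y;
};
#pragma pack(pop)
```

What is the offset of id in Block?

Header: seq at 0 (size 4, align 4) → ends 4; pad 4 to align 8 for window; window at 8 (size 8, align 8) → ends 16; ttl at 16 (size 2, align 2) → ends 18; tail pad 6 to reach multiple of 8; total 24 bytes, alignment 8
vx at 0 (size 4, align 4) → ends 4
z at 4 (size 24, align 4) → ends 28
x at 28 (size 4, align 4) → ends 32
ammo at 32 (size 1, align 1) → ends 33
pad 1 to align 2 for hp
hp at 34 (size 2, align 2) → ends 36
target at 36 (size 8, align 4) → ends 44
cooldown at 44 (size 2, align 2) → ends 46
pad 2 to align 4 for vy
vy at 48 (size 8, align 4) → ends 56
id at 56 (size 4, align 4) → ends 60

56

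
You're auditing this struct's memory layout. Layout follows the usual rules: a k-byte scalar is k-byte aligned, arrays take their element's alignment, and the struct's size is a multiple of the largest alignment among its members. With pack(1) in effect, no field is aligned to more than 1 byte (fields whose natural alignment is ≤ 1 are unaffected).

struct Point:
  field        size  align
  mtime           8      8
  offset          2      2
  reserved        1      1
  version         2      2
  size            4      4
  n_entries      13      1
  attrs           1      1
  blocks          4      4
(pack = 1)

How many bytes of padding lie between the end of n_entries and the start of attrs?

mtime at 0 (size 8, align 1) → ends 8
offset at 8 (size 2, align 1) → ends 10
reserved at 10 (size 1, align 1) → ends 11
version at 11 (size 2, align 1) → ends 13
size at 13 (size 4, align 1) → ends 17
n_entries at 17 (size 13, align 1) → ends 30
attrs at 30 (size 1, align 1) → ends 31

0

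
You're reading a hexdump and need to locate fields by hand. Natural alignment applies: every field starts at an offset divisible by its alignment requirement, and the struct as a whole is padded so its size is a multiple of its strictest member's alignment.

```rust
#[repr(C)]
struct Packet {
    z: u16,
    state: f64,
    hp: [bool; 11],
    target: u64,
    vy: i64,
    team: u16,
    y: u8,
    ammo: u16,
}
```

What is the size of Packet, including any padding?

56 bytes

@0: z [2B, align 2] → 2
+6 pad (align 8)
@8: state [8B, align 8] → 16
@16: hp [11B, align 1] → 27
+5 pad (align 8)
@32: target [8B, align 8] → 40
@40: vy [8B, align 8] → 48
@48: team [2B, align 2] → 50
@50: y [1B, align 1] → 51
+1 pad (align 2)
@52: ammo [2B, align 2] → 54
+2 tail pad (align 8)
size 56, align 8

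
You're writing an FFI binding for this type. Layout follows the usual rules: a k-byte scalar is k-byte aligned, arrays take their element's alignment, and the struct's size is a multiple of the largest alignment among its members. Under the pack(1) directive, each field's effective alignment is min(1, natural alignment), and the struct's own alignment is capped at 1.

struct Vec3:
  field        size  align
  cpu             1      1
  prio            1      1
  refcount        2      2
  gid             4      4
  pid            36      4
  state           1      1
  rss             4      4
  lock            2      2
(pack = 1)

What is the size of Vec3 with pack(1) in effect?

51

@0: cpu [1B, align 1] → 1
@1: prio [1B, align 1] → 2
@2: refcount [2B, align 1] → 4
@4: gid [4B, align 1] → 8
@8: pid [36B, align 1] → 44
@44: state [1B, align 1] → 45
@45: rss [4B, align 1] → 49
@49: lock [2B, align 1] → 51
size 51, align 1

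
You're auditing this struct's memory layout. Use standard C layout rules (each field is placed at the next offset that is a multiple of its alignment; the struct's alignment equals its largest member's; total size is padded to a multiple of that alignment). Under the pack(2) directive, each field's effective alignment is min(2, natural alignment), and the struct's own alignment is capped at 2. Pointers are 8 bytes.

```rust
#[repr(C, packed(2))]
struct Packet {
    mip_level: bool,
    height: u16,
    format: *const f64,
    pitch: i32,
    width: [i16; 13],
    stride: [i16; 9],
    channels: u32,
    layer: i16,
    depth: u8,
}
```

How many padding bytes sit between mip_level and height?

@0: mip_level [1B, align 1] → 1
+1 pad (align 2)
@2: height [2B, align 2] → 4

1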